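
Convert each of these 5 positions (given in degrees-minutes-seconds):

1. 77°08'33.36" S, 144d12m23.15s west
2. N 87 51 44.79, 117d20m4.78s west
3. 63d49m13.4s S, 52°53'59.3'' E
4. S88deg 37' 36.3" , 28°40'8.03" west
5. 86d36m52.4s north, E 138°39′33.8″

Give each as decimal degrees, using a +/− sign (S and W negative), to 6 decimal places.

1. -77.142600, -144.206431
2. 87.862442, -117.334661
3. -63.820389, 52.899806
4. -88.626750, -28.668897
5. 86.614556, 138.659389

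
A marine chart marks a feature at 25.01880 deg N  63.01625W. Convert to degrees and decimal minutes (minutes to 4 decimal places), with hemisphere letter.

25° 1.1280′ N, 63° 0.9750′ W

Latitude: fractional part 0.018800 → 1.128000 minutes
Lon: 63° + 0.016250 × 60 = 63° 0.975000′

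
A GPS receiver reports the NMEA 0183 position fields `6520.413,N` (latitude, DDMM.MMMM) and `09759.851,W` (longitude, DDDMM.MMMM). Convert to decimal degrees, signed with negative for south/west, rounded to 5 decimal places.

65.34022, -97.99752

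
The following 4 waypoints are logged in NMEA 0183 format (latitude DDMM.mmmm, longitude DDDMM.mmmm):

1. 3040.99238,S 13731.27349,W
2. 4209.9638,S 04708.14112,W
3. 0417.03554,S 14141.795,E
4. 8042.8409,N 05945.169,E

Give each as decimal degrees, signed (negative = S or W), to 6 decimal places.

1. -30.683206, -137.521225
2. -42.166063, -47.135685
3. -4.283926, 141.696583
4. 80.714015, 59.752817

Point 1:
  Lat: split at 2 digits → 30° and 40.99238′; 30 + 40.99238/60 = 30.6832063
  S → negative
  λ: split at 3 digits → 137° and 31.27349′; 137 + 31.27349/60 = 137.5212248
  W ⇒ negate
Point 2:
  φ: degrees = first 2 digits = 42, minutes = 9.9638; 42 + 9.9638/60 = 42.1660633
  hemisphere S, so the sign is −
  Lon: degrees = first 3 digits = 47, minutes = 8.14112; 47 + 8.14112/60 = 47.1356853
  W → negative
Point 3:
  Lat: split at 2 digits → 04° and 17.03554′; 4 + 17.03554/60 = 4.2839257
  S ⇒ negate
  λ: split at 3 digits → 141° and 41.795′; 141 + 41.795/60 = 141.6965833
  E → positive
Point 4:
  Lat: split at 2 digits → 80° and 42.8409′; 80 + 42.8409/60 = 80.7140150
  N → positive
  Lon: split at 3 digits → 059° and 45.169′; 59 + 45.169/60 = 59.7528167
  E → positive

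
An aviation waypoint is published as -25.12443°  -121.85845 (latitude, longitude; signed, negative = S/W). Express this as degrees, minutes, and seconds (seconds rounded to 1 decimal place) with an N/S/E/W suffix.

25°07′27.9″ S, 121°51′30.4″ W

Latitude is negative → S; |value| = 25.124430
Latitude: 0.124430 × 60 = 7.46580′ → 7′, remainder × 60 = 27.948″
Longitude is negative → W; |value| = 121.858450
Lon: 0.858450° → 51.50700′; 0.50700 × 60 = 30.420″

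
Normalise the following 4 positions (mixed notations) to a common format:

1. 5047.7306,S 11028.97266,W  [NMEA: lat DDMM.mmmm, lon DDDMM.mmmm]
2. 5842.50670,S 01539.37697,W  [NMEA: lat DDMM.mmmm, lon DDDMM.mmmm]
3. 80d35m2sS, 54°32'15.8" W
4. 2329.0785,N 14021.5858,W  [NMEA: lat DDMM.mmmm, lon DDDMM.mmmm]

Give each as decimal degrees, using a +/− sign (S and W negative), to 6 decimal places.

1. -50.795510, -110.482878
2. -58.708445, -15.656283
3. -80.583889, -54.537722
4. 23.484642, -140.359763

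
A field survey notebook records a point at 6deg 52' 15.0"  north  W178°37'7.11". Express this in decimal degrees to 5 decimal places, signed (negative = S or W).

Latitude: 6° + 52/60 + 15/3600 = 6 + 0.866667 + 0.004167 = 6.870833
N → positive
Longitude: 178 + 37/60 + 7.11/3600 = 178.618642
hemisphere W, so the sign is −

6.87083, -178.61864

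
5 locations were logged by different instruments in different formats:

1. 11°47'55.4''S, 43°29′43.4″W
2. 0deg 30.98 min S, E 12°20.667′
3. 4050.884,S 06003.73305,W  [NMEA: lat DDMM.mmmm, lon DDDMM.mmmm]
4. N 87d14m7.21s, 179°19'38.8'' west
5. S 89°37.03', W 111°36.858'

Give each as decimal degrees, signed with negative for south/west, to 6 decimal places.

1. -11.798722, -43.495389
2. -0.516333, 12.344450
3. -40.848067, -60.062218
4. 87.235336, -179.327444
5. -89.617167, -111.614300

Point 1:
  Lat: 11° + 47/60 + 55.4/3600 = 11 + 0.783333 + 0.015389 = 11.7987222
  hemisphere S, so the sign is −
  Lon: 43 + 29/60 + 43.4/3600 = 43.4953889
  W → negative
Point 2:
  φ: 0 + 30.98/60 = 0.5163333
  S ⇒ negate
  Lon: 12 + 20.667/60 = 12.3444500
  E ⇒ keep positive
Point 3:
  Latitude: degrees = first 2 digits = 40, minutes = 50.884; 40 + 50.884/60 = 40.8480667
  S → negative
  Lon: degrees = first 3 digits = 60, minutes = 3.73305; 60 + 3.73305/60 = 60.0622175
  W ⇒ negate
Point 4:
  Latitude: 87 + 14/60 + 7.21/3600 = 87.2353361
  N ⇒ keep positive
  Longitude: 179 + 19/60 + 38.8/3600 = 179.3274444
  W ⇒ negate
Point 5:
  φ: 37.03′ = 0.617167°; total 89.6171667
  S → negative
  λ: 111 + 36.858/60 = 111.6143000
  W → negative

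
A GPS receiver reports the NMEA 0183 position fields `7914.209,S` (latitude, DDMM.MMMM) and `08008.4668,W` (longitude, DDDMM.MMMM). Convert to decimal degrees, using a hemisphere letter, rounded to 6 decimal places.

Latitude: split at 2 digits → 79° and 14.209′; 79 + 14.209/60 = 79.2368167
Longitude: split at 3 digits → 080° and 8.4668′; 80 + 8.4668/60 = 80.1411133

79.236817° S, 80.141113° W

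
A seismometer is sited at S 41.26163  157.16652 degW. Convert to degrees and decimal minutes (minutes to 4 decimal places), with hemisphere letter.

41° 15.6978′ S, 157° 9.9912′ W

φ: minutes = (41.261630 − 41) × 60 = 15.697800
λ: 157° + 0.166520 × 60 = 157° 9.991200′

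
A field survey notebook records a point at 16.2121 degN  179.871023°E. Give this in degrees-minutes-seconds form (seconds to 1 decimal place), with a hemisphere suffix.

16°12′43.6″ N, 179°52′15.7″ E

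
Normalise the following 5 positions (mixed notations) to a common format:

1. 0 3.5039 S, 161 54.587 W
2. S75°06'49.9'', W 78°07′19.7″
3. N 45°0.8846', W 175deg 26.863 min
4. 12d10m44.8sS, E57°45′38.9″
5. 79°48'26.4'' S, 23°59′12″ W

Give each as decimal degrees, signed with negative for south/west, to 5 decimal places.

1. -0.05840, -161.90978
2. -75.11386, -78.12214
3. 45.01474, -175.44772
4. -12.17911, 57.76081
5. -79.80733, -23.98667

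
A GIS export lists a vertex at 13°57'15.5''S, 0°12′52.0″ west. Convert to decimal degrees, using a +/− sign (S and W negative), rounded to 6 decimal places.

Lat: 13 + 57/60 + 15.5/3600 = 13.9543056
hemisphere S, so the sign is −
λ: 0 + 12/60 + 52/3600 = 0.2144444
W → negative

-13.954306, -0.214444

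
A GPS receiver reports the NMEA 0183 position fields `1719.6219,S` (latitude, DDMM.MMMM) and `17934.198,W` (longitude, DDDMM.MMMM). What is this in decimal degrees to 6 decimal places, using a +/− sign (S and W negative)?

-17.327032, -179.569967

φ: degrees = first 2 digits = 17, minutes = 19.6219; 17 + 19.6219/60 = 17.3270317
S → negative
Longitude: split at 3 digits → 179° and 34.198′; 179 + 34.198/60 = 179.5699667
W ⇒ negate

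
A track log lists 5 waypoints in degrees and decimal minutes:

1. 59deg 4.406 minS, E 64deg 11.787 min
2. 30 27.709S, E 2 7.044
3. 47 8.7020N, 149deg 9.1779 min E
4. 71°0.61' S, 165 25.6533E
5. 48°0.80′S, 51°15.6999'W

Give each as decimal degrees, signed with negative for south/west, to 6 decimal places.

1. -59.073433, 64.196450
2. -30.461817, 2.117400
3. 47.145033, 149.152965
4. -71.010167, 165.427555
5. -48.013333, -51.261665

Point 1:
  Lat: 59 + 4.406/60 = 59.0734333
  S → negative
  Lon: 64 + 11.787/60 = 64.1964500
  E → positive
Point 2:
  Latitude: 27.709′ = 0.461817°; total 30.4618167
  hemisphere S, so the sign is −
  Lon: 2 + 7.044/60 = 2.1174000
  E → positive
Point 3:
  Latitude: 47 + 8.702/60 = 47.1450333
  N → positive
  Longitude: 149 + 9.1779/60 = 149.1529650
  E → positive
Point 4:
  Lat: 0.61′ = 0.010167°; total 71.0101667
  hemisphere S, so the sign is −
  λ: 165 + 25.6533/60 = 165.4275550
  E ⇒ keep positive
Point 5:
  φ: 0.8′ = 0.013333°; total 48.0133333
  S ⇒ negate
  Lon: 51 + 15.6999/60 = 51.2616650
  W → negative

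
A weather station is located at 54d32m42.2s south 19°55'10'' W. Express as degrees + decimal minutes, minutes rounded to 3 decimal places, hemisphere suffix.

Latitude: seconds/60 = 0.70333; minutes = 32 + 0.70333 = 32.70333
Longitude: 55 + 10/60 = 55.16667′

54° 32.703′ S, 19° 55.167′ W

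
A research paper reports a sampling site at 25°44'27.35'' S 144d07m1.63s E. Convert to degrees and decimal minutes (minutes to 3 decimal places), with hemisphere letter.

25° 44.456′ S, 144° 7.027′ E

Latitude: seconds/60 = 0.45583; minutes = 44 + 0.45583 = 44.45583
Longitude: seconds/60 = 0.02717; minutes = 7 + 0.02717 = 7.02717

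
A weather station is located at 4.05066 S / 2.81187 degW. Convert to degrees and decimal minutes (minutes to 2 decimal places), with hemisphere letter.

Lat: 4° + 0.050660 × 60 = 4° 3.0396′
Longitude: fractional part 0.811870 → 48.7122 minutes

4° 3.04′ S, 2° 48.71′ W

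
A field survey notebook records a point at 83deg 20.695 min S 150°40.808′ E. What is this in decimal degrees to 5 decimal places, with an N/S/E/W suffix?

Latitude: 20.695′ = 0.344917°; total 83.344917
Longitude: 40.808′ = 0.680133°; total 150.680133

83.34492° S, 150.68013° E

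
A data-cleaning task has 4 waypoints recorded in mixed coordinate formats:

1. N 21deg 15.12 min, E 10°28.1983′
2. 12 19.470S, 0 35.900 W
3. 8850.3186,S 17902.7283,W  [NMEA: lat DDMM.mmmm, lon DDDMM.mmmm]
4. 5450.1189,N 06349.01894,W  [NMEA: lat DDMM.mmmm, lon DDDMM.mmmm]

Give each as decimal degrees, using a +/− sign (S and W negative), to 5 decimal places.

1. 21.25200, 10.46997
2. -12.32450, -0.59833
3. -88.83864, -179.04547
4. 54.83532, -63.81698

Point 1:
  φ: 15.12′ = 0.252000°; total 21.252000
  N → positive
  Lon: 10 + 28.1983/60 = 10.469972
  E ⇒ keep positive
Point 2:
  Lat: 19.47′ = 0.324500°; total 12.324500
  hemisphere S, so the sign is −
  Lon: 0 + 35.9/60 = 0.598333
  W → negative
Point 3:
  Lat: degrees = first 2 digits = 88, minutes = 50.3186; 88 + 50.3186/60 = 88.838643
  S ⇒ negate
  Longitude: degrees = first 3 digits = 179, minutes = 2.7283; 179 + 2.7283/60 = 179.045472
  hemisphere W, so the sign is −
Point 4:
  φ: split at 2 digits → 54° and 50.1189′; 54 + 50.1189/60 = 54.835315
  N ⇒ keep positive
  Longitude: split at 3 digits → 063° and 49.01894′; 63 + 49.01894/60 = 63.816982
  hemisphere W, so the sign is −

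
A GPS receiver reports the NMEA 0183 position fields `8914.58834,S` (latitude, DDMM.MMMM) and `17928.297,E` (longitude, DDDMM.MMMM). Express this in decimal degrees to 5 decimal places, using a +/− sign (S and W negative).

-89.24314, 179.47162

Latitude: split at 2 digits → 89° and 14.58834′; 89 + 14.58834/60 = 89.243139
S → negative
Longitude: degrees = first 3 digits = 179, minutes = 28.297; 179 + 28.297/60 = 179.471617
E → positive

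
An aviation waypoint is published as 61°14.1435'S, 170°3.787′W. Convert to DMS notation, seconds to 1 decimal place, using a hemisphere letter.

61°14′8.6″ S, 170°03′47.2″ W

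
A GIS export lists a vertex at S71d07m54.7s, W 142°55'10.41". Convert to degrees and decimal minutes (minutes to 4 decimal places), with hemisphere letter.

71° 7.9117′ S, 142° 55.1735′ W

Lat: 7 + 54.7/60 = 7.911667′
λ: 55 + 10.41/60 = 55.173500′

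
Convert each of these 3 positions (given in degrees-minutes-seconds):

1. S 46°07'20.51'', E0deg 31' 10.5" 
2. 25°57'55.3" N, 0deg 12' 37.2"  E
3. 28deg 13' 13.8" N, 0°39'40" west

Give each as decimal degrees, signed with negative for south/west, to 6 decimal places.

1. -46.122364, 0.519583
2. 25.965361, 0.210333
3. 28.220500, -0.661111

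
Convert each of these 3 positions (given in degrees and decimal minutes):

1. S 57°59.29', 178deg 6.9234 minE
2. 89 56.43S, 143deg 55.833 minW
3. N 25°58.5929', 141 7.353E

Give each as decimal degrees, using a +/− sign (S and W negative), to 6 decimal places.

1. -57.988167, 178.115390
2. -89.940500, -143.930550
3. 25.976548, 141.122550

Point 1:
  φ: 57 + 59.29/60 = 57.9881667
  hemisphere S, so the sign is −
  Longitude: 178 + 6.9234/60 = 178.1153900
  E ⇒ keep positive
Point 2:
  Lat: 56.43′ = 0.940500°; total 89.9405000
  S → negative
  Lon: 55.833′ = 0.930550°; total 143.9305500
  hemisphere W, so the sign is −
Point 3:
  Lat: 58.5929′ = 0.976548°; total 25.9765483
  N → positive
  Lon: 141 + 7.353/60 = 141.1225500
  E ⇒ keep positive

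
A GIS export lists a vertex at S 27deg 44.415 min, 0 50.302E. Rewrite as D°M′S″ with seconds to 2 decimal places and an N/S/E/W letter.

φ: 44.41500′ → 44′ and 0.41500 × 60 = 24.9000″
Lon: 50.30200′ → 50′ and 0.30200 × 60 = 18.1200″

27°44′24.90″ S, 0°50′18.12″ E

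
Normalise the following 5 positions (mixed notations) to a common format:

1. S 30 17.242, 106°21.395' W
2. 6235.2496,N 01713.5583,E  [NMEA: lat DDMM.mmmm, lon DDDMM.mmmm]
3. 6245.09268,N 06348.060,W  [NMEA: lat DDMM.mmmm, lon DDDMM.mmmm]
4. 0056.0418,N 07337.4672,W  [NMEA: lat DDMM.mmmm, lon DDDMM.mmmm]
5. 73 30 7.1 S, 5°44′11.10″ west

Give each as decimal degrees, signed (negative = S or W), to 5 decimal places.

1. -30.28737, -106.35658
2. 62.58749, 17.22597
3. 62.75154, -63.80100
4. 0.93403, -73.62445
5. -73.50197, -5.73642

Point 1:
  Lat: 17.242′ = 0.287367°; total 30.287367
  hemisphere S, so the sign is −
  Longitude: 106 + 21.395/60 = 106.356583
  W ⇒ negate
Point 2:
  Latitude: split at 2 digits → 62° and 35.2496′; 62 + 35.2496/60 = 62.587493
  N → positive
  Longitude: split at 3 digits → 017° and 13.5583′; 17 + 13.5583/60 = 17.225972
  E → positive
Point 3:
  φ: split at 2 digits → 62° and 45.09268′; 62 + 45.09268/60 = 62.751545
  N → positive
  Longitude: split at 3 digits → 063° and 48.06′; 63 + 48.06/60 = 63.801000
  W → negative
Point 4:
  Latitude: degrees = first 2 digits = 0, minutes = 56.0418; 0 + 56.0418/60 = 0.934030
  N ⇒ keep positive
  Longitude: degrees = first 3 digits = 73, minutes = 37.4672; 73 + 37.4672/60 = 73.624453
  hemisphere W, so the sign is −
Point 5:
  φ: 73° + 30/60 + 7.1/3600 = 73 + 0.500000 + 0.001972 = 73.501972
  S → negative
  Lon: 5 + 44/60 + 11.1/3600 = 5.736417
  hemisphere W, so the sign is −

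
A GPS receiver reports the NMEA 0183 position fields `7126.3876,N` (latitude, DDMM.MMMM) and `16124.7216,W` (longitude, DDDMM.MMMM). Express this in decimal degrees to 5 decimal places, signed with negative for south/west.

71.43979, -161.41203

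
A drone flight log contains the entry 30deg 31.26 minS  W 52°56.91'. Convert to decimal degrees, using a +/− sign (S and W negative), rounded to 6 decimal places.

-30.521000, -52.948500

φ: 30 + 31.26/60 = 30.5210000
hemisphere S, so the sign is −
Lon: 52 + 56.91/60 = 52.9485000
hemisphere W, so the sign is −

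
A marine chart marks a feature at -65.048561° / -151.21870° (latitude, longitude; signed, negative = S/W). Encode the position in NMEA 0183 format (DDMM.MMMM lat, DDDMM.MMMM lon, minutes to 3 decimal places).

Latitude is negative → S; |value| = 65.048561
Lat: minutes = (65.048561 − 65) × 60 = 2.91366
Longitude is negative → W; |value| = 151.218700
Longitude: minutes = (151.218700 − 151) × 60 = 13.12200

6502.914,S / 15113.122,W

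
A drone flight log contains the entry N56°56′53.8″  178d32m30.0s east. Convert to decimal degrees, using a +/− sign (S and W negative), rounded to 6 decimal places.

Lat: 56 + 56/60 + 53.8/3600 = 56.9482778
N ⇒ keep positive
λ: 32′ + 30″ = 32.50000′; 178 + 32.50000/60 = 178.5416667
E → positive

56.948278, 178.541667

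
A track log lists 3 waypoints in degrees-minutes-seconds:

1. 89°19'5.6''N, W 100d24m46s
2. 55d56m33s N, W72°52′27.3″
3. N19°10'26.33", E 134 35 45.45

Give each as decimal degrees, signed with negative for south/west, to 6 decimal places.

1. 89.318222, -100.412778
2. 55.942500, -72.874250
3. 19.173981, 134.595958

Point 1:
  Latitude: 89 + 19/60 + 5.6/3600 = 89.3182222
  N → positive
  Longitude: 100 + 24/60 + 46/3600 = 100.4127778
  hemisphere W, so the sign is −
Point 2:
  φ: 55° + 56/60 + 33/3600 = 55 + 0.933333 + 0.009167 = 55.9425000
  N ⇒ keep positive
  Longitude: 72° + 52/60 + 27.3/3600 = 72 + 0.866667 + 0.007583 = 72.8742500
  W ⇒ negate
Point 3:
  Lat: 19° + 10/60 + 26.33/3600 = 19 + 0.166667 + 0.007314 = 19.1739806
  N ⇒ keep positive
  Lon: 35′ + 45.45″ = 35.75750′; 134 + 35.75750/60 = 134.5959583
  E ⇒ keep positive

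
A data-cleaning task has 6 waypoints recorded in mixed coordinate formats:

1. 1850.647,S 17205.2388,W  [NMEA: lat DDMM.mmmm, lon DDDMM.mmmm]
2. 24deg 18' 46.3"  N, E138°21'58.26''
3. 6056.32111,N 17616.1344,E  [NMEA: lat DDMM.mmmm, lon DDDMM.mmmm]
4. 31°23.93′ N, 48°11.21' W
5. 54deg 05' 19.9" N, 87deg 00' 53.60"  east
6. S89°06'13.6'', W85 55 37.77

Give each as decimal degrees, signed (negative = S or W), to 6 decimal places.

1. -18.844117, -172.087313
2. 24.312861, 138.366183
3. 60.938685, 176.268907
4. 31.398833, -48.186833
5. 54.088861, 87.014889
6. -89.103778, -85.927158

Point 1:
  Lat: degrees = first 2 digits = 18, minutes = 50.647; 18 + 50.647/60 = 18.8441167
  hemisphere S, so the sign is −
  Lon: degrees = first 3 digits = 172, minutes = 5.2388; 172 + 5.2388/60 = 172.0873133
  W → negative
Point 2:
  Latitude: 24 + 18/60 + 46.3/3600 = 24.3128611
  N ⇒ keep positive
  Lon: 21′ + 58.26″ = 21.97100′; 138 + 21.97100/60 = 138.3661833
  E → positive
Point 3:
  Lat: split at 2 digits → 60° and 56.32111′; 60 + 56.32111/60 = 60.9386852
  N ⇒ keep positive
  λ: degrees = first 3 digits = 176, minutes = 16.1344; 176 + 16.1344/60 = 176.2689067
  E ⇒ keep positive
Point 4:
  Lat: 31 + 23.93/60 = 31.3988333
  N → positive
  Longitude: 48 + 11.21/60 = 48.1868333
  hemisphere W, so the sign is −
Point 5:
  Lat: 54° + 5/60 + 19.9/3600 = 54 + 0.083333 + 0.005528 = 54.0888611
  N ⇒ keep positive
  Lon: 0′ + 53.6″ = 0.89333′; 87 + 0.89333/60 = 87.0148889
  E → positive
Point 6:
  Lat: 89° + 6/60 + 13.6/3600 = 89 + 0.100000 + 0.003778 = 89.1037778
  S → negative
  Lon: 55′ + 37.77″ = 55.62950′; 85 + 55.62950/60 = 85.9271583
  hemisphere W, so the sign is −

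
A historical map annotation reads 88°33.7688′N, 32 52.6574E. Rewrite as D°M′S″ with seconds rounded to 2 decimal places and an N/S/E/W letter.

Latitude: 33.76880′ → 33′ and 0.76880 × 60 = 46.1280″
λ: fractional minutes 0.65740 × 60 = 39.4440″

88°33′46.13″ N, 32°52′39.44″ E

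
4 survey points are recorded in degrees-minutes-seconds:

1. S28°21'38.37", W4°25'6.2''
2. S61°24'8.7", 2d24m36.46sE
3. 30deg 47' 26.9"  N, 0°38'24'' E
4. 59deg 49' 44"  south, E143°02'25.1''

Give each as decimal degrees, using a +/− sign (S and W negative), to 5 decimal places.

Point 1:
  φ: 21′ + 38.37″ = 21.63950′; 28 + 21.63950/60 = 28.360658
  S → negative
  Lon: 4° + 25/60 + 6.2/3600 = 4 + 0.416667 + 0.001722 = 4.418389
  W ⇒ negate
Point 2:
  φ: 61° + 24/60 + 8.7/3600 = 61 + 0.400000 + 0.002417 = 61.402417
  hemisphere S, so the sign is −
  Longitude: 24′ + 36.46″ = 24.60767′; 2 + 24.60767/60 = 2.410128
  E → positive
Point 3:
  φ: 47′ + 26.9″ = 47.44833′; 30 + 47.44833/60 = 30.790806
  N ⇒ keep positive
  Longitude: 0 + 38/60 + 24/3600 = 0.640000
  E → positive
Point 4:
  Lat: 59 + 49/60 + 44/3600 = 59.828889
  S ⇒ negate
  Lon: 143 + 2/60 + 25.1/3600 = 143.040306
  E → positive

1. -28.36066, -4.41839
2. -61.40242, 2.41013
3. 30.79081, 0.64000
4. -59.82889, 143.04031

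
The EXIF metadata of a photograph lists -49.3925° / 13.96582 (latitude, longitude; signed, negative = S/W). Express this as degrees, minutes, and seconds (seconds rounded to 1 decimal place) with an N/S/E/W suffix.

49°23′33.0″ S, 13°57′57.0″ E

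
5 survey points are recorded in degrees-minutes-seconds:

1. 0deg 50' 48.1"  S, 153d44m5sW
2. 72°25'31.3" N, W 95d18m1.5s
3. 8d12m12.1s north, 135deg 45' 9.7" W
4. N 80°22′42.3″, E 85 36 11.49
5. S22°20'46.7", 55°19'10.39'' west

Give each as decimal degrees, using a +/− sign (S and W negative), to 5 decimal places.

Point 1:
  Latitude: 0 + 50/60 + 48.1/3600 = 0.846694
  hemisphere S, so the sign is −
  λ: 44′ + 5″ = 44.08333′; 153 + 44.08333/60 = 153.734722
  W → negative
Point 2:
  φ: 72 + 25/60 + 31.3/3600 = 72.425361
  N → positive
  λ: 95° + 18/60 + 1.5/3600 = 95 + 0.300000 + 0.000417 = 95.300417
  W → negative
Point 3:
  Lat: 12′ + 12.1″ = 12.20167′; 8 + 12.20167/60 = 8.203361
  N ⇒ keep positive
  λ: 135° + 45/60 + 9.7/3600 = 135 + 0.750000 + 0.002694 = 135.752694
  W ⇒ negate
Point 4:
  Lat: 22′ + 42.3″ = 22.70500′; 80 + 22.70500/60 = 80.378417
  N → positive
  Lon: 85 + 36/60 + 11.49/3600 = 85.603192
  E ⇒ keep positive
Point 5:
  Lat: 22° + 20/60 + 46.7/3600 = 22 + 0.333333 + 0.012972 = 22.346306
  S ⇒ negate
  Longitude: 19′ + 10.39″ = 19.17317′; 55 + 19.17317/60 = 55.319553
  W ⇒ negate

1. -0.84669, -153.73472
2. 72.42536, -95.30042
3. 8.20336, -135.75269
4. 80.37842, 85.60319
5. -22.34631, -55.31955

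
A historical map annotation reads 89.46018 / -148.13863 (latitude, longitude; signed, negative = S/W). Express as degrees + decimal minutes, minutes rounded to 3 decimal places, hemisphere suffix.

89° 27.611′ N, 148° 8.318′ W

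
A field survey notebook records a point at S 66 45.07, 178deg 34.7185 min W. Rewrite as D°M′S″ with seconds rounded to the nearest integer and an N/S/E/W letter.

66°45′4″ S, 178°34′43″ W

φ: 45.07000′ → 45′ and 0.07000 × 60 = 4.20″
Lon: fractional minutes 0.71850 × 60 = 43.11″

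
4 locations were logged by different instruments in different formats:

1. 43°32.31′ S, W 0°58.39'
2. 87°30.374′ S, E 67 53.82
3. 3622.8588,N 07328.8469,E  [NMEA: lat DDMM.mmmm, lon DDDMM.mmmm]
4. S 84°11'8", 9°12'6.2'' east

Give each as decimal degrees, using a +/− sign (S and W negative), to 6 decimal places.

1. -43.538500, -0.973167
2. -87.506233, 67.897000
3. 36.380980, 73.480782
4. -84.185556, 9.201722

Point 1:
  Latitude: 32.31′ = 0.538500°; total 43.5385000
  S ⇒ negate
  Longitude: 58.39′ = 0.973167°; total 0.9731667
  hemisphere W, so the sign is −
Point 2:
  Latitude: 87 + 30.374/60 = 87.5062333
  hemisphere S, so the sign is −
  Longitude: 67 + 53.82/60 = 67.8970000
  E → positive
Point 3:
  φ: degrees = first 2 digits = 36, minutes = 22.8588; 36 + 22.8588/60 = 36.3809800
  N → positive
  λ: split at 3 digits → 073° and 28.8469′; 73 + 28.8469/60 = 73.4807817
  E → positive
Point 4:
  Latitude: 11′ + 8″ = 11.13333′; 84 + 11.13333/60 = 84.1855556
  hemisphere S, so the sign is −
  λ: 12′ + 6.2″ = 12.10333′; 9 + 12.10333/60 = 9.2017222
  E → positive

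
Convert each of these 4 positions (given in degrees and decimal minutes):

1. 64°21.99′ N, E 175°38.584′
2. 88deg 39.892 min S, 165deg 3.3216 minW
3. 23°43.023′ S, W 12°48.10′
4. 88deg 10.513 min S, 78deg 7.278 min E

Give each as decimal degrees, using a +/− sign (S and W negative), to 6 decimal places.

1. 64.366500, 175.643067
2. -88.664867, -165.055360
3. -23.717050, -12.801667
4. -88.175217, 78.121300

Point 1:
  Lat: 64 + 21.99/60 = 64.3665000
  N ⇒ keep positive
  Lon: 38.584′ = 0.643067°; total 175.6430667
  E ⇒ keep positive
Point 2:
  Latitude: 39.892′ = 0.664867°; total 88.6648667
  S ⇒ negate
  λ: 3.3216′ = 0.055360°; total 165.0553600
  W ⇒ negate
Point 3:
  φ: 23 + 43.023/60 = 23.7170500
  S ⇒ negate
  Lon: 48.1′ = 0.801667°; total 12.8016667
  hemisphere W, so the sign is −
Point 4:
  Latitude: 88 + 10.513/60 = 88.1752167
  S ⇒ negate
  Lon: 7.278′ = 0.121300°; total 78.1213000
  E ⇒ keep positive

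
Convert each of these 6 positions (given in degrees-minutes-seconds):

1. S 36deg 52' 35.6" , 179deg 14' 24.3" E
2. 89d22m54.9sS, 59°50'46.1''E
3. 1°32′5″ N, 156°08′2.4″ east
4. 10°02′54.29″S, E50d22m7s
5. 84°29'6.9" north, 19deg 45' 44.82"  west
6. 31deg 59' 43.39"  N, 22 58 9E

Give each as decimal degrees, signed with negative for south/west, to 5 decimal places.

1. -36.87656, 179.24008
2. -89.38192, 59.84614
3. 1.53472, 156.13400
4. -10.04841, 50.36861
5. 84.48525, -19.76245
6. 31.99539, 22.96917

Point 1:
  Lat: 36 + 52/60 + 35.6/3600 = 36.876556
  hemisphere S, so the sign is −
  Lon: 179° + 14/60 + 24.3/3600 = 179 + 0.233333 + 0.006750 = 179.240083
  E ⇒ keep positive
Point 2:
  Latitude: 22′ + 54.9″ = 22.91500′; 89 + 22.91500/60 = 89.381917
  hemisphere S, so the sign is −
  Longitude: 59° + 50/60 + 46.1/3600 = 59 + 0.833333 + 0.012806 = 59.846139
  E → positive
Point 3:
  Latitude: 1 + 32/60 + 5/3600 = 1.534722
  N → positive
  Lon: 156° + 8/60 + 2.4/3600 = 156 + 0.133333 + 0.000667 = 156.134000
  E ⇒ keep positive
Point 4:
  φ: 10 + 2/60 + 54.29/3600 = 10.048414
  hemisphere S, so the sign is −
  Longitude: 50° + 22/60 + 7/3600 = 50 + 0.366667 + 0.001944 = 50.368611
  E ⇒ keep positive
Point 5:
  Lat: 29′ + 6.9″ = 29.11500′; 84 + 29.11500/60 = 84.485250
  N → positive
  Lon: 19° + 45/60 + 44.82/3600 = 19 + 0.750000 + 0.012450 = 19.762450
  W → negative
Point 6:
  Lat: 31 + 59/60 + 43.39/3600 = 31.995386
  N ⇒ keep positive
  Longitude: 58′ + 9″ = 58.15000′; 22 + 58.15000/60 = 22.969167
  E → positive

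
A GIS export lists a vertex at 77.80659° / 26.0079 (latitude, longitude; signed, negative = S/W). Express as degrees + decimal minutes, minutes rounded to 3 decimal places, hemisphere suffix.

Latitude: 77° + 0.806590 × 60 = 77° 48.39540′
Lon: fractional part 0.007900 → 0.47400 minutes

77° 48.395′ N, 26° 0.474′ E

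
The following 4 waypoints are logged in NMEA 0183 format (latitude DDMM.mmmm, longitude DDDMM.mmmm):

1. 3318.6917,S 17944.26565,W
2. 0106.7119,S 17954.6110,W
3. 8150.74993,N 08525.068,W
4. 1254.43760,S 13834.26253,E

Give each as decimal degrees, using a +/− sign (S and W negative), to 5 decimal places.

1. -33.31153, -179.73776
2. -1.11187, -179.91018
3. 81.84583, -85.41780
4. -12.90729, 138.57104

Point 1:
  Latitude: degrees = first 2 digits = 33, minutes = 18.6917; 33 + 18.6917/60 = 33.311528
  hemisphere S, so the sign is −
  λ: degrees = first 3 digits = 179, minutes = 44.26565; 179 + 44.26565/60 = 179.737761
  hemisphere W, so the sign is −
Point 2:
  Lat: degrees = first 2 digits = 1, minutes = 6.7119; 1 + 6.7119/60 = 1.111865
  hemisphere S, so the sign is −
  λ: split at 3 digits → 179° and 54.611′; 179 + 54.611/60 = 179.910183
  W → negative
Point 3:
  Latitude: degrees = first 2 digits = 81, minutes = 50.74993; 81 + 50.74993/60 = 81.845832
  N ⇒ keep positive
  Longitude: split at 3 digits → 085° and 25.068′; 85 + 25.068/60 = 85.417800
  hemisphere W, so the sign is −
Point 4:
  φ: split at 2 digits → 12° and 54.4376′; 12 + 54.4376/60 = 12.907293
  S → negative
  Lon: degrees = first 3 digits = 138, minutes = 34.26253; 138 + 34.26253/60 = 138.571042
  E → positive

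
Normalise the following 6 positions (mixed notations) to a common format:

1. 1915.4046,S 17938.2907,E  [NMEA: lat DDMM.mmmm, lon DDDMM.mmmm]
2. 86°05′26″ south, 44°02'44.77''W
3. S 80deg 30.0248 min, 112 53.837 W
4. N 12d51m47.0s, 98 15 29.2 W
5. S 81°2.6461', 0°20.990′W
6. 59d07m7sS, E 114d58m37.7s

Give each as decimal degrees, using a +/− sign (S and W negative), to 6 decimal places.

1. -19.256743, 179.638178
2. -86.090556, -44.045769
3. -80.500413, -112.897283
4. 12.863056, -98.258111
5. -81.044102, -0.349833
6. -59.118611, 114.977139

Point 1:
  Latitude: split at 2 digits → 19° and 15.4046′; 19 + 15.4046/60 = 19.2567433
  S → negative
  λ: split at 3 digits → 179° and 38.2907′; 179 + 38.2907/60 = 179.6381783
  E → positive
Point 2:
  Lat: 86° + 5/60 + 26/3600 = 86 + 0.083333 + 0.007222 = 86.0905556
  hemisphere S, so the sign is −
  λ: 2′ + 44.77″ = 2.74617′; 44 + 2.74617/60 = 44.0457694
  W ⇒ negate
Point 3:
  Lat: 80 + 30.0248/60 = 80.5004133
  S ⇒ negate
  Lon: 53.837′ = 0.897283°; total 112.8972833
  W ⇒ negate
Point 4:
  Lat: 51′ + 47″ = 51.78333′; 12 + 51.78333/60 = 12.8630556
  N ⇒ keep positive
  Longitude: 98 + 15/60 + 29.2/3600 = 98.2581111
  hemisphere W, so the sign is −
Point 5:
  Lat: 81 + 2.6461/60 = 81.0441017
  S ⇒ negate
  λ: 20.99′ = 0.349833°; total 0.3498333
  W → negative
Point 6:
  Lat: 59 + 7/60 + 7/3600 = 59.1186111
  S ⇒ negate
  Longitude: 114 + 58/60 + 37.7/3600 = 114.9771389
  E ⇒ keep positive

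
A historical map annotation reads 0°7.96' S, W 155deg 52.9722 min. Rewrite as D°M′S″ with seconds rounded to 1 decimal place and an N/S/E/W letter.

Latitude: 7.96000′ → 7′ and 0.96000 × 60 = 57.600″
λ: fractional minutes 0.97220 × 60 = 58.332″

0°07′57.6″ S, 155°52′58.3″ W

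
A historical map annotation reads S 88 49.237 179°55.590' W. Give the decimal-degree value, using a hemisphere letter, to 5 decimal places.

Lat: 88 + 49.237/60 = 88.820617
Lon: 179 + 55.59/60 = 179.926500

88.82062° S, 179.92650° W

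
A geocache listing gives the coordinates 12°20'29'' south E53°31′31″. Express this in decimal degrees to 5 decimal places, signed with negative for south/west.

φ: 20′ + 29″ = 20.48333′; 12 + 20.48333/60 = 12.341389
hemisphere S, so the sign is −
Longitude: 53 + 31/60 + 31/3600 = 53.525278
E ⇒ keep positive

-12.34139, 53.52528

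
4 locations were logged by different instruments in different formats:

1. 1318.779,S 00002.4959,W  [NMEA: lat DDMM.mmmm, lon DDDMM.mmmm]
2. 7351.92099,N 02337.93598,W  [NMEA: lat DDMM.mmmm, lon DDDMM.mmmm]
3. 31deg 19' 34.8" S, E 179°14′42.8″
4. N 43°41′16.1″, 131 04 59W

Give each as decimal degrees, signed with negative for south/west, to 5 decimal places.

1. -13.31298, -0.04160
2. 73.86535, -23.63227
3. -31.32633, 179.24522
4. 43.68781, -131.08306

Point 1:
  Lat: degrees = first 2 digits = 13, minutes = 18.779; 13 + 18.779/60 = 13.312983
  S → negative
  Lon: split at 3 digits → 000° and 2.4959′; 0 + 2.4959/60 = 0.041598
  hemisphere W, so the sign is −
Point 2:
  Lat: degrees = first 2 digits = 73, minutes = 51.92099; 73 + 51.92099/60 = 73.865350
  N → positive
  Longitude: split at 3 digits → 023° and 37.93598′; 23 + 37.93598/60 = 23.632266
  W ⇒ negate
Point 3:
  φ: 19′ + 34.8″ = 19.58000′; 31 + 19.58000/60 = 31.326333
  S → negative
  λ: 179° + 14/60 + 42.8/3600 = 179 + 0.233333 + 0.011889 = 179.245222
  E → positive
Point 4:
  φ: 43 + 41/60 + 16.1/3600 = 43.687806
  N ⇒ keep positive
  Lon: 131 + 4/60 + 59/3600 = 131.083056
  hemisphere W, so the sign is −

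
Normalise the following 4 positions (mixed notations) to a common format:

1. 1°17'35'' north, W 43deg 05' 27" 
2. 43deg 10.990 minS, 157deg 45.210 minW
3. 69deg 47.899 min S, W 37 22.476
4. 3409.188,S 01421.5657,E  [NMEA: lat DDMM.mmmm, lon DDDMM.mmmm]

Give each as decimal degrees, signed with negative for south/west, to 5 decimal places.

Point 1:
  φ: 1° + 17/60 + 35/3600 = 1 + 0.283333 + 0.009722 = 1.293056
  N ⇒ keep positive
  Lon: 43 + 5/60 + 27/3600 = 43.090833
  hemisphere W, so the sign is −
Point 2:
  Lat: 10.99′ = 0.183167°; total 43.183167
  hemisphere S, so the sign is −
  Lon: 45.21′ = 0.753500°; total 157.753500
  W ⇒ negate
Point 3:
  φ: 47.899′ = 0.798317°; total 69.798317
  S ⇒ negate
  λ: 22.476′ = 0.374600°; total 37.374600
  hemisphere W, so the sign is −
Point 4:
  Latitude: degrees = first 2 digits = 34, minutes = 9.188; 34 + 9.188/60 = 34.153133
  hemisphere S, so the sign is −
  Longitude: degrees = first 3 digits = 14, minutes = 21.5657; 14 + 21.5657/60 = 14.359428
  E → positive

1. 1.29306, -43.09083
2. -43.18317, -157.75350
3. -69.79832, -37.37460
4. -34.15313, 14.35943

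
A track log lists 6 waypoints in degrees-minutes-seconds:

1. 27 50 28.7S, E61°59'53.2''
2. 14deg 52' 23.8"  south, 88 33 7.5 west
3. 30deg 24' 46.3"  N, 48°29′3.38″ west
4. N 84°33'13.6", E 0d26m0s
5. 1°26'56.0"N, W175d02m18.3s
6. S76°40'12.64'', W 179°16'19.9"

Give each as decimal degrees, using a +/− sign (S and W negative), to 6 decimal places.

Point 1:
  Lat: 27 + 50/60 + 28.7/3600 = 27.8413056
  S → negative
  Lon: 59′ + 53.2″ = 59.88667′; 61 + 59.88667/60 = 61.9981111
  E → positive
Point 2:
  Latitude: 52′ + 23.8″ = 52.39667′; 14 + 52.39667/60 = 14.8732778
  S → negative
  Lon: 88 + 33/60 + 7.5/3600 = 88.5520833
  W ⇒ negate
Point 3:
  Latitude: 30 + 24/60 + 46.3/3600 = 30.4128611
  N ⇒ keep positive
  Lon: 29′ + 3.38″ = 29.05633′; 48 + 29.05633/60 = 48.4842722
  hemisphere W, so the sign is −
Point 4:
  Latitude: 84° + 33/60 + 13.6/3600 = 84 + 0.550000 + 0.003778 = 84.5537778
  N → positive
  Lon: 0° + 26/60 + 0/3600 = 0 + 0.433333 + 0.000000 = 0.4333333
  E ⇒ keep positive
Point 5:
  φ: 26′ + 56″ = 26.93333′; 1 + 26.93333/60 = 1.4488889
  N → positive
  Longitude: 175 + 2/60 + 18.3/3600 = 175.0384167
  hemisphere W, so the sign is −
Point 6:
  φ: 40′ + 12.64″ = 40.21067′; 76 + 40.21067/60 = 76.6701778
  hemisphere S, so the sign is −
  λ: 16′ + 19.9″ = 16.33167′; 179 + 16.33167/60 = 179.2721944
  hemisphere W, so the sign is −

1. -27.841306, 61.998111
2. -14.873278, -88.552083
3. 30.412861, -48.484272
4. 84.553778, 0.433333
5. 1.448889, -175.038417
6. -76.670178, -179.272194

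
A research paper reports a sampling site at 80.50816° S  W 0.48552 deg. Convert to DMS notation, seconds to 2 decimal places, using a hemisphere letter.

φ: whole degrees 80; 30.48960′ → 30′ and 29.3760″
Lon: whole degrees 0; 29.13120′ → 29′ and 7.8720″

80°30′29.38″ S, 0°29′7.87″ W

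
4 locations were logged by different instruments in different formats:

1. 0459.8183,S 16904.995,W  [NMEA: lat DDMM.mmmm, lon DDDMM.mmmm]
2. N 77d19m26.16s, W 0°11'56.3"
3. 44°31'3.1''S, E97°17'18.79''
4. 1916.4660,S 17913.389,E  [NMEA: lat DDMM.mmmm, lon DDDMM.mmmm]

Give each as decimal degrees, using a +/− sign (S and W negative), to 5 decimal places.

Point 1:
  Lat: degrees = first 2 digits = 4, minutes = 59.8183; 4 + 59.8183/60 = 4.996972
  hemisphere S, so the sign is −
  Longitude: degrees = first 3 digits = 169, minutes = 4.995; 169 + 4.995/60 = 169.083250
  W → negative
Point 2:
  φ: 77° + 19/60 + 26.16/3600 = 77 + 0.316667 + 0.007267 = 77.323933
  N → positive
  Lon: 11′ + 56.3″ = 11.93833′; 0 + 11.93833/60 = 0.198972
  W ⇒ negate
Point 3:
  φ: 44° + 31/60 + 3.1/3600 = 44 + 0.516667 + 0.000861 = 44.517528
  hemisphere S, so the sign is −
  Longitude: 97° + 17/60 + 18.79/3600 = 97 + 0.283333 + 0.005219 = 97.288553
  E ⇒ keep positive
Point 4:
  Lat: degrees = first 2 digits = 19, minutes = 16.466; 19 + 16.466/60 = 19.274433
  hemisphere S, so the sign is −
  λ: split at 3 digits → 179° and 13.389′; 179 + 13.389/60 = 179.223150
  E ⇒ keep positive

1. -4.99697, -169.08325
2. 77.32393, -0.19897
3. -44.51753, 97.28855
4. -19.27443, 179.22315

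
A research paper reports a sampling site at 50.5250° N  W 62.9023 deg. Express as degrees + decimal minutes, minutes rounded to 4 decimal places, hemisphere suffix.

φ: minutes = (50.525000 − 50) × 60 = 31.500000
Longitude: 62° + 0.902300 × 60 = 62° 54.138000′

50° 31.5000′ N, 62° 54.1380′ W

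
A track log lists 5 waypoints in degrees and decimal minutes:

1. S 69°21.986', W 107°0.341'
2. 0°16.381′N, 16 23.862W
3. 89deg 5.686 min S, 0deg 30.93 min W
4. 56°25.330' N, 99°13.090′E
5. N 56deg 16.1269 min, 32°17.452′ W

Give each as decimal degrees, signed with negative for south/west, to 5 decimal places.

Point 1:
  Latitude: 69 + 21.986/60 = 69.366433
  S → negative
  λ: 0.341′ = 0.005683°; total 107.005683
  W → negative
Point 2:
  φ: 16.381′ = 0.273017°; total 0.273017
  N ⇒ keep positive
  λ: 23.862′ = 0.397700°; total 16.397700
  hemisphere W, so the sign is −
Point 3:
  Latitude: 5.686′ = 0.094767°; total 89.094767
  S ⇒ negate
  λ: 30.93′ = 0.515500°; total 0.515500
  hemisphere W, so the sign is −
Point 4:
  Lat: 56 + 25.33/60 = 56.422167
  N ⇒ keep positive
  Lon: 99 + 13.09/60 = 99.218167
  E → positive
Point 5:
  Lat: 16.1269′ = 0.268782°; total 56.268782
  N → positive
  Lon: 32 + 17.452/60 = 32.290867
  W → negative

1. -69.36643, -107.00568
2. 0.27302, -16.39770
3. -89.09477, -0.51550
4. 56.42217, 99.21817
5. 56.26878, -32.29087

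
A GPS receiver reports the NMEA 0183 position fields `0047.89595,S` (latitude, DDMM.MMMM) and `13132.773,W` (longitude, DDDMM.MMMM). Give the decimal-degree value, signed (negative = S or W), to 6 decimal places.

Lat: degrees = first 2 digits = 0, minutes = 47.89595; 0 + 47.89595/60 = 0.7982658
hemisphere S, so the sign is −
Lon: split at 3 digits → 131° and 32.773′; 131 + 32.773/60 = 131.5462167
W ⇒ negate

-0.798266, -131.546217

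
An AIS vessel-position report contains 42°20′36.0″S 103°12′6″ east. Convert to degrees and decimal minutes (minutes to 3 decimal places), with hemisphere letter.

Latitude: seconds/60 = 0.60000; minutes = 20 + 0.60000 = 20.60000
λ: seconds/60 = 0.10000; minutes = 12 + 0.10000 = 12.10000

42° 20.600′ S, 103° 12.100′ E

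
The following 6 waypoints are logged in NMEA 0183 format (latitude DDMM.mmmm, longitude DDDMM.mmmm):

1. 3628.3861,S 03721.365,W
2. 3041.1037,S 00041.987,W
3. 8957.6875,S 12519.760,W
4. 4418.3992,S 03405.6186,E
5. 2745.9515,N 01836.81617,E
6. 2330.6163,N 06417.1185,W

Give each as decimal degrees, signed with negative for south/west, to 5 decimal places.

1. -36.47310, -37.35608
2. -30.68506, -0.69978
3. -89.96146, -125.32933
4. -44.30665, 34.09364
5. 27.76586, 18.61360
6. 23.51027, -64.28531

Point 1:
  φ: degrees = first 2 digits = 36, minutes = 28.3861; 36 + 28.3861/60 = 36.473102
  S → negative
  λ: split at 3 digits → 037° and 21.365′; 37 + 21.365/60 = 37.356083
  W → negative
Point 2:
  φ: degrees = first 2 digits = 30, minutes = 41.1037; 30 + 41.1037/60 = 30.685062
  S ⇒ negate
  λ: split at 3 digits → 000° and 41.987′; 0 + 41.987/60 = 0.699783
  W ⇒ negate
Point 3:
  Latitude: degrees = first 2 digits = 89, minutes = 57.6875; 89 + 57.6875/60 = 89.961458
  S ⇒ negate
  Longitude: degrees = first 3 digits = 125, minutes = 19.76; 125 + 19.76/60 = 125.329333
  W ⇒ negate
Point 4:
  φ: degrees = first 2 digits = 44, minutes = 18.3992; 44 + 18.3992/60 = 44.306653
  S ⇒ negate
  Lon: split at 3 digits → 034° and 5.6186′; 34 + 5.6186/60 = 34.093643
  E ⇒ keep positive
Point 5:
  φ: degrees = first 2 digits = 27, minutes = 45.9515; 27 + 45.9515/60 = 27.765858
  N ⇒ keep positive
  Longitude: degrees = first 3 digits = 18, minutes = 36.81617; 18 + 36.81617/60 = 18.613603
  E ⇒ keep positive
Point 6:
  Lat: split at 2 digits → 23° and 30.6163′; 23 + 30.6163/60 = 23.510272
  N ⇒ keep positive
  λ: degrees = first 3 digits = 64, minutes = 17.1185; 64 + 17.1185/60 = 64.285308
  W → negative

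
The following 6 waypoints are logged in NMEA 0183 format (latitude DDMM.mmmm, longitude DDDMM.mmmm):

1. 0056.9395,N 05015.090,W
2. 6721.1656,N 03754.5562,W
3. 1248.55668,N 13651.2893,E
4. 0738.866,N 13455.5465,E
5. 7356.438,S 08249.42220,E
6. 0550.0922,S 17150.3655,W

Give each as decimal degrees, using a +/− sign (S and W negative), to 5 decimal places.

1. 0.94899, -50.25150
2. 67.35276, -37.90927
3. 12.80928, 136.85482
4. 7.64777, 134.92578
5. -73.94063, 82.82370
6. -5.83487, -171.83943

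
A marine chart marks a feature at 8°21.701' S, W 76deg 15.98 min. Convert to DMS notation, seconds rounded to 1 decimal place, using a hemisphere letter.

8°21′42.1″ S, 76°15′58.8″ W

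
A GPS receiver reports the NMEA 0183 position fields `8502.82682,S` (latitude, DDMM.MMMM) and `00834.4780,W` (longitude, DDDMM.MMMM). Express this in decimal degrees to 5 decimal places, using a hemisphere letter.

Lat: degrees = first 2 digits = 85, minutes = 2.82682; 85 + 2.82682/60 = 85.047114
Lon: split at 3 digits → 008° and 34.478′; 8 + 34.478/60 = 8.574633

85.04711° S, 8.57463° W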